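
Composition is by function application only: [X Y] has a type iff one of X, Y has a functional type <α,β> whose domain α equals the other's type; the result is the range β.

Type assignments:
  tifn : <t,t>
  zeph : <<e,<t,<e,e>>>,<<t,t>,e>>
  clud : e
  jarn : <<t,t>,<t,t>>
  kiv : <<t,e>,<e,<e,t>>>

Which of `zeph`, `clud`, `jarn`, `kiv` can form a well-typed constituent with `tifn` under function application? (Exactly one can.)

jarn

zeph : <<e,<t,<e,e>>>,<<t,t>,e>> — no; tifn wants t, and zeph wants <e,<t,<e,e>>>.
clud : e — no; tifn wants t, and clud wants nothing (atomic).
jarn — combines: jarn : <<t,t>,<t,t>> takes tifn : <t,t> as argument, giving <t,t>.
kiv : <<t,e>,<e,<e,t>>> — no; tifn wants t, and kiv wants <t,e>.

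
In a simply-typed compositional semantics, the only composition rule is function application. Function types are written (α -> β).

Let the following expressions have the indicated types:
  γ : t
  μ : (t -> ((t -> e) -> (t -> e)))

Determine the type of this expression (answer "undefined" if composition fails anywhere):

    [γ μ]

[γ μ] — μ of type (t -> ((t -> e) -> (t -> e))) combines with γ of type t: type ((t -> e) -> (t -> e)).

((t -> e) -> (t -> e))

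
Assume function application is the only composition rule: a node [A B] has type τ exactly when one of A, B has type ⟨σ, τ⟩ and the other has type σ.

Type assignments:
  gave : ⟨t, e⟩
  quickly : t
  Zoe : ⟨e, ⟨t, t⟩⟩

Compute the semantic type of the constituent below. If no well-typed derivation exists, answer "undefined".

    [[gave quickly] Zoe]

⟨t, t⟩

At [gave quickly], gave : ⟨t, e⟩ takes quickly : t, giving e.
At [[gave quickly] Zoe], Zoe : ⟨e, ⟨t, t⟩⟩ takes [gave quickly] : e, giving ⟨t, t⟩.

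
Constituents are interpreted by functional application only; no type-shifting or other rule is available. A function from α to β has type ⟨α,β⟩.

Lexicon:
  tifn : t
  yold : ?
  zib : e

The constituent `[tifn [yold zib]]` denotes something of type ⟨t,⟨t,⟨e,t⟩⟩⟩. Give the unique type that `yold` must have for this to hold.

⟨e,⟨t,⟨t,⟨t,⟨e,t⟩⟩⟩⟩⟩

At [tifn [yold zib]] (required: ⟨t,⟨t,⟨e,t⟩⟩⟩): tifn is t, which is not a function with range ⟨t,⟨t,⟨e,t⟩⟩⟩; hence [yold zib] is the functor — type ⟨t,⟨t,⟨t,⟨e,t⟩⟩⟩⟩.
At [yold zib] (required: ⟨t,⟨t,⟨t,⟨e,t⟩⟩⟩⟩): zib is e, which is not a function with range ⟨t,⟨t,⟨t,⟨e,t⟩⟩⟩⟩; hence yold is the functor — type ⟨e,⟨t,⟨t,⟨t,⟨e,t⟩⟩⟩⟩⟩.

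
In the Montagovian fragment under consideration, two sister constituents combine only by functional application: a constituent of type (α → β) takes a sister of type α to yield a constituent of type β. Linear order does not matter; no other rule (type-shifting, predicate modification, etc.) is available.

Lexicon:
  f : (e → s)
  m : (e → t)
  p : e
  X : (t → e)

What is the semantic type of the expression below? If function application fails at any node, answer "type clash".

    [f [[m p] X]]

s

[m p]: m is (e → t), p is e; result t.
[[m p] X]: X is (t → e), [m p] is t; result e.
[f [[m p] X]]: f is (e → s), [[m p] X] is e; result s.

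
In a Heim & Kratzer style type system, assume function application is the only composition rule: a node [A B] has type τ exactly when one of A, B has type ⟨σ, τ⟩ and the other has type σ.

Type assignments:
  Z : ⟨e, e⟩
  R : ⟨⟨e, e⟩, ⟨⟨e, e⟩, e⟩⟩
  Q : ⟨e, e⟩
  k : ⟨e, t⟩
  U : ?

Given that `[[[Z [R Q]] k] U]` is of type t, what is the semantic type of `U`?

[[[Z [R Q]] k] U] must have type t. The sister [[Z [R Q]] k] has type t; that is not a function onto t, so U must be the functor, of type ⟨t, t⟩.

⟨t, t⟩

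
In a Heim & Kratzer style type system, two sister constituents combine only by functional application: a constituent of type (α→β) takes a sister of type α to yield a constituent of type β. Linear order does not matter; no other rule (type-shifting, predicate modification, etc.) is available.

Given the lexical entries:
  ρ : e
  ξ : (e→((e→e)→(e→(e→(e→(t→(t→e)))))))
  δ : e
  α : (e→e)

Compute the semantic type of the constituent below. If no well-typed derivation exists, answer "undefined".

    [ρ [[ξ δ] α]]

(e→(e→(t→(t→e))))

[ξ δ]: ξ is (e→((e→e)→(e→(e→(e→(t→(t→e))))))), δ is e; result ((e→e)→(e→(e→(e→(t→(t→e)))))).
[[ξ δ] α]: [ξ δ] is ((e→e)→(e→(e→(e→(t→(t→e)))))), α is (e→e); result (e→(e→(e→(t→(t→e))))).
[ρ [[ξ δ] α]]: [[ξ δ] α] is (e→(e→(e→(t→(t→e))))), ρ is e; result (e→(e→(t→(t→e)))).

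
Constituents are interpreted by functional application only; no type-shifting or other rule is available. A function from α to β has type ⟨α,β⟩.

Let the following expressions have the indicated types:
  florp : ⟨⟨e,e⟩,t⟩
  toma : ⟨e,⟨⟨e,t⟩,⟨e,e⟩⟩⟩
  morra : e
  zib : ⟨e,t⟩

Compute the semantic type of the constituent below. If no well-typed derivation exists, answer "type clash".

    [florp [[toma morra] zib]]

t

[toma morra]: ⟨e,⟨⟨e,t⟩,⟨e,e⟩⟩⟩ applied to e yields ⟨⟨e,t⟩,⟨e,e⟩⟩.
[[toma morra] zib]: ⟨⟨e,t⟩,⟨e,e⟩⟩ applied to ⟨e,t⟩ yields ⟨e,e⟩.
[florp [[toma morra] zib]]: ⟨⟨e,e⟩,t⟩ applied to ⟨e,e⟩ yields t.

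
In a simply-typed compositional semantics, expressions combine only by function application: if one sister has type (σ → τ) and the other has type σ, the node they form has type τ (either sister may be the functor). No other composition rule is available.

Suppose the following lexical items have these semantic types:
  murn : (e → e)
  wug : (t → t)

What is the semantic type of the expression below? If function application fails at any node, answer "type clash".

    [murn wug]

[murn wug]: (e → e) and (t → t) cannot combine by function application — type clash.

type clash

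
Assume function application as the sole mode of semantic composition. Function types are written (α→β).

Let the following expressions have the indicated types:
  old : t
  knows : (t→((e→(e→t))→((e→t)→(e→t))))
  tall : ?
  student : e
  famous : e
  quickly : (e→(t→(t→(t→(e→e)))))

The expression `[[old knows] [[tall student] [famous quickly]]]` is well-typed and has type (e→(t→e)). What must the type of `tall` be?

(e→((t→(t→(t→(e→e))))→(((e→(e→t))→((e→t)→(e→t)))→(e→(t→e)))))

[[old knows] [[tall student] [famous quickly]]] must have type (e→(t→e)). The sister [old knows] has type ((e→(e→t))→((e→t)→(e→t))); that is not a function onto (e→(t→e)), so [[tall student] [famous quickly]] must be the functor, of type (((e→(e→t))→((e→t)→(e→t)))→(e→(t→e))).
[[tall student] [famous quickly]] must have type (((e→(e→t))→((e→t)→(e→t)))→(e→(t→e))). The sister [famous quickly] has type (t→(t→(t→(e→e)))); that is not a function onto (((e→(e→t))→((e→t)→(e→t)))→(e→(t→e))), so [tall student] must be the functor, of type ((t→(t→(t→(e→e))))→(((e→(e→t))→((e→t)→(e→t)))→(e→(t→e)))).
[tall student] must have type ((t→(t→(t→(e→e))))→(((e→(e→t))→((e→t)→(e→t)))→(e→(t→e)))). The sister student has type e; that is not a function onto ((t→(t→(t→(e→e))))→(((e→(e→t))→((e→t)→(e→t)))→(e→(t→e)))), so tall must be the functor, of type (e→((t→(t→(t→(e→e))))→(((e→(e→t))→((e→t)→(e→t)))→(e→(t→e))))).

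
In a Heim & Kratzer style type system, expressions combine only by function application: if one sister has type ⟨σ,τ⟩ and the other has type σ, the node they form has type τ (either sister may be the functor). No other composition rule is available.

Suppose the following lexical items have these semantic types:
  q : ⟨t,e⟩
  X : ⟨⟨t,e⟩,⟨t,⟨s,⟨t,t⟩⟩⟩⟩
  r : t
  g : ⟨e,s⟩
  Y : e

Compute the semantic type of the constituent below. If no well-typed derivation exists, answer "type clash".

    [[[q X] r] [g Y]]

[q X]: functor X : ⟨⟨t,e⟩,⟨t,⟨s,⟨t,t⟩⟩⟩⟩, argument q : ⟨t,e⟩; result ⟨t,⟨s,⟨t,t⟩⟩⟩.
[[q X] r]: functor [q X] : ⟨t,⟨s,⟨t,t⟩⟩⟩, argument r : t; result ⟨s,⟨t,t⟩⟩.
[g Y]: functor g : ⟨e,s⟩, argument Y : e; result s.
[[[q X] r] [g Y]]: functor [[q X] r] : ⟨s,⟨t,t⟩⟩, argument [g Y] : s; result ⟨t,t⟩.

⟨t,t⟩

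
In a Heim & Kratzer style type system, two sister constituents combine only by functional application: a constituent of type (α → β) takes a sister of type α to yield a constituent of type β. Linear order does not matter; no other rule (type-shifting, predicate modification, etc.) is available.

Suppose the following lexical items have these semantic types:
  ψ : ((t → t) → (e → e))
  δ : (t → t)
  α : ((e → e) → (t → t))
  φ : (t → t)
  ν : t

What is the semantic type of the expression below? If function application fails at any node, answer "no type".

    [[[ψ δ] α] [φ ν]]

At [ψ δ], ψ : ((t → t) → (e → e)) takes δ : (t → t), giving (e → e).
At [[ψ δ] α], α : ((e → e) → (t → t)) takes [ψ δ] : (e → e), giving (t → t).
At [φ ν], φ : (t → t) takes ν : t, giving t.
At [[[ψ δ] α] [φ ν]], [[ψ δ] α] : (t → t) takes [φ ν] : t, giving t.

t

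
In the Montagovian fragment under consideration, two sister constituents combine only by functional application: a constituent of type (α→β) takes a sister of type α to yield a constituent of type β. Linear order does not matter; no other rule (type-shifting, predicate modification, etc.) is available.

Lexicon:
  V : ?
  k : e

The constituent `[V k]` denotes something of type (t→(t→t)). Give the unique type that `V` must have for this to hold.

[V k] must have type (t→(t→t)). The sister k has type e; that is not a function onto (t→(t→t)), so V must be the functor, of type (e→(t→(t→t))).

(e→(t→(t→t)))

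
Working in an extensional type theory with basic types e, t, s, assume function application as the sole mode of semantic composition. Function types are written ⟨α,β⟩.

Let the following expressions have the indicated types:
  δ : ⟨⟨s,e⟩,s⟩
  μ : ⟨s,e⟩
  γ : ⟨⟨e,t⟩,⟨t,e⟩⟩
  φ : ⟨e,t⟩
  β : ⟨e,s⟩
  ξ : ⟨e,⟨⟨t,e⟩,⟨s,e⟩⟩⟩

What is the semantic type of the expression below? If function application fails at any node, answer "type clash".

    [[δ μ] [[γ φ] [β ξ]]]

[δ μ] — δ of type ⟨⟨s,e⟩,s⟩ combines with μ of type ⟨s,e⟩: type s.
[γ φ] — γ of type ⟨⟨e,t⟩,⟨t,e⟩⟩ combines with φ of type ⟨e,t⟩: type ⟨t,e⟩.
At [β ξ]: neither ⟨e,s⟩ nor ⟨e,⟨⟨t,e⟩,⟨s,e⟩⟩⟩ can take the other as argument; the node is ill-typed.

type clash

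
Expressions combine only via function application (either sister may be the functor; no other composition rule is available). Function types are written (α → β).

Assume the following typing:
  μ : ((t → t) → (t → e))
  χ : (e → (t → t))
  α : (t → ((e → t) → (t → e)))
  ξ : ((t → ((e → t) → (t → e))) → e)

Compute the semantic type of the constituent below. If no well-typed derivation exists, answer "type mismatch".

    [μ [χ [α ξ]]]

[α ξ]: functor ξ : ((t → ((e → t) → (t → e))) → e), argument α : (t → ((e → t) → (t → e))); result e.
[χ [α ξ]]: functor χ : (e → (t → t)), argument [α ξ] : e; result (t → t).
[μ [χ [α ξ]]]: functor μ : ((t → t) → (t → e)), argument [χ [α ξ]] : (t → t); result (t → e).

(t → e)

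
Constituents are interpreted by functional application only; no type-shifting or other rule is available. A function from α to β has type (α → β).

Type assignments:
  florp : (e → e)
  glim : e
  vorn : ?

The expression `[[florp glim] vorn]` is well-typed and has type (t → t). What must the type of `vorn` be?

[[florp glim] vorn] is required to be (t → t). [florp glim] : e cannot yield (t → t) as functor, so vorn : (e → (t → t)).

(e → (t → t))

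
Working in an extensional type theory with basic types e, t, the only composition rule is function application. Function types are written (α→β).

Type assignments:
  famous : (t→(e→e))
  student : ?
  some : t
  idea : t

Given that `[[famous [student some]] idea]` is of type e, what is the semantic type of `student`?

(t→((t→(e→e))→(t→e)))

[[famous [student some]] idea] must have type e. The sister idea has type t; that is not a function onto e, so [famous [student some]] must be the functor, of type (t→e).
[famous [student some]] must have type (t→e). The sister famous has type (t→(e→e)); that is not a function onto (t→e), so [student some] must be the functor, of type ((t→(e→e))→(t→e)).
[student some] must have type ((t→(e→e))→(t→e)). The sister some has type t; that is not a function onto ((t→(e→e))→(t→e)), so student must be the functor, of type (t→((t→(e→e))→(t→e))).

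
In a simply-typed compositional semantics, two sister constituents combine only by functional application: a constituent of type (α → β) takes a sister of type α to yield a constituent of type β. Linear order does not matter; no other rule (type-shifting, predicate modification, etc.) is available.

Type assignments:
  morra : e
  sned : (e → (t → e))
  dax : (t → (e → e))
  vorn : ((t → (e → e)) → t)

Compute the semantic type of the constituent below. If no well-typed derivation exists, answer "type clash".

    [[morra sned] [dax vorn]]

e

[morra sned]: sned is (e → (t → e)), morra is e; result (t → e).
[dax vorn]: vorn is ((t → (e → e)) → t), dax is (t → (e → e)); result t.
[[morra sned] [dax vorn]]: [morra sned] is (t → e), [dax vorn] is t; result e.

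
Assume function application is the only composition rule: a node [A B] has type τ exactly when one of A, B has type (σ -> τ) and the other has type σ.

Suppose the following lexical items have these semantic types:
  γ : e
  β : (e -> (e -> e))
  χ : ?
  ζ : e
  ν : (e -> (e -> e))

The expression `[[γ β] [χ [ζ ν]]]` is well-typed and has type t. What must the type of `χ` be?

((e -> e) -> ((e -> e) -> t))

At [[γ β] [χ [ζ ν]]] (required: t): [γ β] is (e -> e), which is not a function with range t; hence [χ [ζ ν]] is the functor — type ((e -> e) -> t).
At [χ [ζ ν]] (required: ((e -> e) -> t)): [ζ ν] is (e -> e), which is not a function with range ((e -> e) -> t); hence χ is the functor — type ((e -> e) -> ((e -> e) -> t)).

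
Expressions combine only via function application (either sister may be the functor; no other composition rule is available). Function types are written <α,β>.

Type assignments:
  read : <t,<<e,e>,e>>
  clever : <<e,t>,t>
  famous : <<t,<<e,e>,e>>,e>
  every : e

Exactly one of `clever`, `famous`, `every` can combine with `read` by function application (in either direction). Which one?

clever : <<e,t>,t> — neither side's domain matches the other.
famous — combines: famous : <<t,<<e,e>,e>>,e> takes read : <t,<<e,e>,e>> as argument, giving e.
every : e — neither side's domain matches the other.

famous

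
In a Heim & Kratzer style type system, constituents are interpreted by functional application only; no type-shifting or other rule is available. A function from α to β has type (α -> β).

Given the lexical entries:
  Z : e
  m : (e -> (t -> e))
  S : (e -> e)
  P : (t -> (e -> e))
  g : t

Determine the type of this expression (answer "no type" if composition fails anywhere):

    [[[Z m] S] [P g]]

no type

At [Z m], m : (e -> (t -> e)) takes Z : e, giving (t -> e).
[[Z m] S]: (t -> e) and (e -> e) cannot combine by function application — type clash.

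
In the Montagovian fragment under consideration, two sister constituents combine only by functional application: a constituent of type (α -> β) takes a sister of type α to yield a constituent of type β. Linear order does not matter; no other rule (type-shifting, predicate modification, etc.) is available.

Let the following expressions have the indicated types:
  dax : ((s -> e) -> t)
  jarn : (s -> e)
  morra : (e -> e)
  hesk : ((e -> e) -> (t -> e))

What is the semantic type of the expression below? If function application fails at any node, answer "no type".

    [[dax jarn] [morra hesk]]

e

[dax jarn]: functor dax : ((s -> e) -> t), argument jarn : (s -> e); result t.
[morra hesk]: functor hesk : ((e -> e) -> (t -> e)), argument morra : (e -> e); result (t -> e).
[[dax jarn] [morra hesk]]: functor [morra hesk] : (t -> e), argument [dax jarn] : t; result e.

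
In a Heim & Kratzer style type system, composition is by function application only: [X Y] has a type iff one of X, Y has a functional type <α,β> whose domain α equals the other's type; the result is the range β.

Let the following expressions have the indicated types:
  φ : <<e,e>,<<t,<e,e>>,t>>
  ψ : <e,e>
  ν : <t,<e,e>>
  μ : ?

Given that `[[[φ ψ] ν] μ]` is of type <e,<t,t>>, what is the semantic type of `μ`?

<t,<e,<t,t>>>

[[[φ ψ] ν] μ] is required to be <e,<t,t>>. [[φ ψ] ν] : t cannot yield <e,<t,t>> as functor, so μ : <t,<e,<t,t>>>.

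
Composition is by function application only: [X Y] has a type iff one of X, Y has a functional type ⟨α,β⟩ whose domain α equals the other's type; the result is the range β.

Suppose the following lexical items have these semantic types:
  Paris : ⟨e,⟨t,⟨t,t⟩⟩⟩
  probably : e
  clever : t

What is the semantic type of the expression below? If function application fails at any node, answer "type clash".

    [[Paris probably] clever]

[Paris probably]: ⟨e,⟨t,⟨t,t⟩⟩⟩ applied to e yields ⟨t,⟨t,t⟩⟩.
[[Paris probably] clever]: ⟨t,⟨t,t⟩⟩ applied to t yields ⟨t,t⟩.

⟨t,t⟩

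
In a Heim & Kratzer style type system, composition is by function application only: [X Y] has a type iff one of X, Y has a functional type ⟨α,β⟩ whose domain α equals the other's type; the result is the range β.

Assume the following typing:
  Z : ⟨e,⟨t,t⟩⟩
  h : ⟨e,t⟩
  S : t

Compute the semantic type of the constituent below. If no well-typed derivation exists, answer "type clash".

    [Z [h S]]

type clash

[h S]: ⟨e,t⟩ with t — neither is a function whose domain matches the other; composition fails here.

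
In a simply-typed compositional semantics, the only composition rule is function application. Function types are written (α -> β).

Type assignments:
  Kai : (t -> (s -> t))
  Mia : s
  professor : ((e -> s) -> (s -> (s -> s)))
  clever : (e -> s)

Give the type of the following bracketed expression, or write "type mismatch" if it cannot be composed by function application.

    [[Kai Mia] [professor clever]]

type mismatch

[Kai Mia]: (t -> (s -> t)) with s — neither is a function whose domain matches the other; composition fails here.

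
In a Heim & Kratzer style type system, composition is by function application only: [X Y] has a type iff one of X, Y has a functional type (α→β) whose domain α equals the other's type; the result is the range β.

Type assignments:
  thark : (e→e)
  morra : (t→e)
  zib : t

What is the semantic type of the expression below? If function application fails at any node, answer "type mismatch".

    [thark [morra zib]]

e

[morra zib]: functor morra : (t→e), argument zib : t; result e.
[thark [morra zib]]: functor thark : (e→e), argument [morra zib] : e; result e.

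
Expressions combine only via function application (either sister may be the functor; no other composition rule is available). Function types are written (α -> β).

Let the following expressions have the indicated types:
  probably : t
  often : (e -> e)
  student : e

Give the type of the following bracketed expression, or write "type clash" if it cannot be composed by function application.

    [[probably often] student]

type clash

[probably often]: t with (e -> e) — neither is a function whose domain matches the other; composition fails here.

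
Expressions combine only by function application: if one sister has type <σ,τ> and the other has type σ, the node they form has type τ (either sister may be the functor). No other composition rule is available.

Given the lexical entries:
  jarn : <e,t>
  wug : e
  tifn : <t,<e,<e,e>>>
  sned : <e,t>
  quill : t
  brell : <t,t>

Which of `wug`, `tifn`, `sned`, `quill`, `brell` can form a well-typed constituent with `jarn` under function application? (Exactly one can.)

wug — combines: jarn : <e,t> takes wug : e as argument, giving t.
tifn : <t,<e,<e,e>>> — neither side's domain matches the other.
sned : <e,t> — neither side's domain matches the other.
quill : t — neither side's domain matches the other.
brell : <t,t> — neither side's domain matches the other.

wug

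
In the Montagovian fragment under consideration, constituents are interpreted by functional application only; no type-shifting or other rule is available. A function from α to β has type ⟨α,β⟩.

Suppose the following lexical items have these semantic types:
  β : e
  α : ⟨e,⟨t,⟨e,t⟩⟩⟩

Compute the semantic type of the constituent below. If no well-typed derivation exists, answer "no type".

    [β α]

At [β α], α : ⟨e,⟨t,⟨e,t⟩⟩⟩ takes β : e, giving ⟨t,⟨e,t⟩⟩.

⟨t,⟨e,t⟩⟩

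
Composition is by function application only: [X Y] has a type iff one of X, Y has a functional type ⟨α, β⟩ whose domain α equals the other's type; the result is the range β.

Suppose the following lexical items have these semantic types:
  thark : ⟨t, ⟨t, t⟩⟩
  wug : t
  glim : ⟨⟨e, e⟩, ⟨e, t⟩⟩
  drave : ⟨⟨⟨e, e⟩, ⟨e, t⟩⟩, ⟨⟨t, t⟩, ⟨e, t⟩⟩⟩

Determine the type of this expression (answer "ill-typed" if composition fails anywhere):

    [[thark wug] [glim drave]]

⟨e, t⟩

[thark wug]: functor thark : ⟨t, ⟨t, t⟩⟩, argument wug : t; result ⟨t, t⟩.
[glim drave]: functor drave : ⟨⟨⟨e, e⟩, ⟨e, t⟩⟩, ⟨⟨t, t⟩, ⟨e, t⟩⟩⟩, argument glim : ⟨⟨e, e⟩, ⟨e, t⟩⟩; result ⟨⟨t, t⟩, ⟨e, t⟩⟩.
[[thark wug] [glim drave]]: functor [glim drave] : ⟨⟨t, t⟩, ⟨e, t⟩⟩, argument [thark wug] : ⟨t, t⟩; result ⟨e, t⟩.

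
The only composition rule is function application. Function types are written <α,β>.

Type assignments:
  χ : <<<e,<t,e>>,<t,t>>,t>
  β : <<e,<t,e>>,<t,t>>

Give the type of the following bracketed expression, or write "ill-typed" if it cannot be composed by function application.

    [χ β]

[χ β]: <<<e,<t,e>>,<t,t>>,t> applied to <<e,<t,e>>,<t,t>> yields t.

t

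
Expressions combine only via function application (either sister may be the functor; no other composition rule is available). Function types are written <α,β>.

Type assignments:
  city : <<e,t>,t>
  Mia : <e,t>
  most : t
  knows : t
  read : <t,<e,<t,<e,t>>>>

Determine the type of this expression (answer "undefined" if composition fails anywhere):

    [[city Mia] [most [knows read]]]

undefined

[city Mia]: city is <<e,t>,t>, Mia is <e,t>; result t.
[knows read]: read is <t,<e,<t,<e,t>>>>, knows is t; result <e,<t,<e,t>>>.
[most [knows read]]: t and <e,<t,<e,t>>> cannot combine by function application — type clash.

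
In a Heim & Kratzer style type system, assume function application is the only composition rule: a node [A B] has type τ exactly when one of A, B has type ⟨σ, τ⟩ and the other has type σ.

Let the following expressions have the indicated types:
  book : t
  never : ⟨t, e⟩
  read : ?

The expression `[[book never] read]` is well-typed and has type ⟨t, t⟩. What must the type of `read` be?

⟨e, ⟨t, t⟩⟩

For [[book never] read] to have type ⟨t, t⟩ with [book never] of type e, read must be the function: read : ⟨e, ⟨t, t⟩⟩.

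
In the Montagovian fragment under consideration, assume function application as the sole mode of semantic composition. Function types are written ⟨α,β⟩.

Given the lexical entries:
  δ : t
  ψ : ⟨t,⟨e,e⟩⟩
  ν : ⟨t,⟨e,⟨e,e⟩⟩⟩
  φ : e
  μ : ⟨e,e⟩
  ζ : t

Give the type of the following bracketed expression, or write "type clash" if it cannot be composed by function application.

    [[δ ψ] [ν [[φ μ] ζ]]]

[δ ψ] — ψ of type ⟨t,⟨e,e⟩⟩ combines with δ of type t: type ⟨e,e⟩.
[φ μ] — μ of type ⟨e,e⟩ combines with φ of type e: type e.
[[φ μ] ζ]: e with t — neither is a function whose domain matches the other; composition fails here.

type clash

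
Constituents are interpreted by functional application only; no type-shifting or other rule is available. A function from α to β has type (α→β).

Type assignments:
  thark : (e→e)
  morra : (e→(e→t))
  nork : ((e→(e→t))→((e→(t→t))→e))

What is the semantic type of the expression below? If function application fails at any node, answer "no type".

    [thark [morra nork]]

[morra nork]: ((e→(e→t))→((e→(t→t))→e)) applied to (e→(e→t)) yields ((e→(t→t))→e).
At [thark [morra nork]]: neither (e→e) nor ((e→(t→t))→e) can take the other as argument; the node is ill-typed.

no type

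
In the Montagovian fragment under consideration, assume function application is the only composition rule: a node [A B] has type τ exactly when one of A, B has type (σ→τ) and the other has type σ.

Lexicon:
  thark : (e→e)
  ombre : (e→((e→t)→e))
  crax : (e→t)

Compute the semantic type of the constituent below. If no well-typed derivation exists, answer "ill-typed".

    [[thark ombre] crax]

[thark ombre]: (e→e) with (e→((e→t)→e)) — neither is a function whose domain matches the other; composition fails here.

ill-typed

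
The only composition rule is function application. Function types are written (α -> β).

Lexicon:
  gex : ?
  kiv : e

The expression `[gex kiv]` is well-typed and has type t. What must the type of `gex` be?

At [gex kiv] (required: t): kiv is e, which is not a function with range t; hence gex is the functor — type (e -> t).

(e -> t)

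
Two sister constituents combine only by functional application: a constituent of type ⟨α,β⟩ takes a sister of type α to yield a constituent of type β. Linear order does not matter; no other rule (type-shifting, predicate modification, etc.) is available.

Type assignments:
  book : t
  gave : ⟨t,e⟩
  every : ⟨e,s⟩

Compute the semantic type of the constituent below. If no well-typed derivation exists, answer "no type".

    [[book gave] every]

s

[book gave]: functor gave : ⟨t,e⟩, argument book : t; result e.
[[book gave] every]: functor every : ⟨e,s⟩, argument [book gave] : e; result s.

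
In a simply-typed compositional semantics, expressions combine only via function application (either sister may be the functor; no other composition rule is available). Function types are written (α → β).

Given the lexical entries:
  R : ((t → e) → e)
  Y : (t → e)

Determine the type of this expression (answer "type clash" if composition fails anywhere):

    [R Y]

[R Y]: ((t → e) → e) applied to (t → e) yields e.

e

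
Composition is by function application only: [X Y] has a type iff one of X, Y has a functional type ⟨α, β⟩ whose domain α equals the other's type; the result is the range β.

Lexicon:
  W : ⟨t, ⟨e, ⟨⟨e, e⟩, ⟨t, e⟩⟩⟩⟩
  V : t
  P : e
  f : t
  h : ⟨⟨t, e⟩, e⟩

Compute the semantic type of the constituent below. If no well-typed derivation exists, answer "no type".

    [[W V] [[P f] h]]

no type

At [W V], W : ⟨t, ⟨e, ⟨⟨e, e⟩, ⟨t, e⟩⟩⟩⟩ takes V : t, giving ⟨e, ⟨⟨e, e⟩, ⟨t, e⟩⟩⟩.
[P f]: e and t cannot combine by function application — type clash.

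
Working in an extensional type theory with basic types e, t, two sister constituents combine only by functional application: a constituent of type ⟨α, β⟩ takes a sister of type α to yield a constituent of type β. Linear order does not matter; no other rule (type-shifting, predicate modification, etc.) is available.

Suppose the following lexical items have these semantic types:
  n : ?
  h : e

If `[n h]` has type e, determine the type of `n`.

For [n h] to have type e with h of type e, n must be the function: n : ⟨e, e⟩.

⟨e, e⟩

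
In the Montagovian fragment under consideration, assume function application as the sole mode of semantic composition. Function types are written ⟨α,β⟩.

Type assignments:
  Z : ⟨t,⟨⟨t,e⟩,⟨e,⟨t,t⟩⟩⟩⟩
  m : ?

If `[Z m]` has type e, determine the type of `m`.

⟨⟨t,⟨⟨t,e⟩,⟨e,⟨t,t⟩⟩⟩⟩,e⟩

At [Z m] (required: e): Z is ⟨t,⟨⟨t,e⟩,⟨e,⟨t,t⟩⟩⟩⟩, which is not a function with range e; hence m is the functor — type ⟨⟨t,⟨⟨t,e⟩,⟨e,⟨t,t⟩⟩⟩⟩,e⟩.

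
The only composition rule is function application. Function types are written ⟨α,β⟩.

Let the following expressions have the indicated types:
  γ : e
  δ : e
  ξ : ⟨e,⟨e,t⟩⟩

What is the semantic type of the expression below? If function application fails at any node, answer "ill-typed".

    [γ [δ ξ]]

t

At [δ ξ], ξ : ⟨e,⟨e,t⟩⟩ takes δ : e, giving ⟨e,t⟩.
At [γ [δ ξ]], [δ ξ] : ⟨e,t⟩ takes γ : e, giving t.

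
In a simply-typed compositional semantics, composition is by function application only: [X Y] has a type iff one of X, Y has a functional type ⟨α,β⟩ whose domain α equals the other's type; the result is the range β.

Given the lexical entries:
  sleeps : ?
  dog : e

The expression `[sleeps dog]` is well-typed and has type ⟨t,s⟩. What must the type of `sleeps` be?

At [sleeps dog] (required: ⟨t,s⟩): dog is e, which is not a function with range ⟨t,s⟩; hence sleeps is the functor — type ⟨e,⟨t,s⟩⟩.

⟨e,⟨t,s⟩⟩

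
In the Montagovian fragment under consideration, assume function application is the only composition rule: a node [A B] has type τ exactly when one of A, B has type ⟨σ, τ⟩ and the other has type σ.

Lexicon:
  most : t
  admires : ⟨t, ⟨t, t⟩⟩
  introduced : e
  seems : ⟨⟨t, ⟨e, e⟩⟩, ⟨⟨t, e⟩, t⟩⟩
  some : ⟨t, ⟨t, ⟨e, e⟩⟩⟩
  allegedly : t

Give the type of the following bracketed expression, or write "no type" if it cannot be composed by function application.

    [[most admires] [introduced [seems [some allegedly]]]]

no type

[most admires]: ⟨t, ⟨t, t⟩⟩ applied to t yields ⟨t, t⟩.
[some allegedly]: ⟨t, ⟨t, ⟨e, e⟩⟩⟩ applied to t yields ⟨t, ⟨e, e⟩⟩.
[seems [some allegedly]]: ⟨⟨t, ⟨e, e⟩⟩, ⟨⟨t, e⟩, t⟩⟩ applied to ⟨t, ⟨e, e⟩⟩ yields ⟨⟨t, e⟩, t⟩.
[introduced [seems [some allegedly]]]: e and ⟨⟨t, e⟩, t⟩ cannot combine by function application — type clash.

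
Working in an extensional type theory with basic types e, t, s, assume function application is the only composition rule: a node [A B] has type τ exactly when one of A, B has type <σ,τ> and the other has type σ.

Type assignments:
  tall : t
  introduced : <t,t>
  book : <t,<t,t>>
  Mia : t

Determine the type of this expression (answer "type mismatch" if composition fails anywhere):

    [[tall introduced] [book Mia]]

t

[tall introduced]: <t,t> applied to t yields t.
[book Mia]: <t,<t,t>> applied to t yields <t,t>.
[[tall introduced] [book Mia]]: <t,t> applied to t yields t.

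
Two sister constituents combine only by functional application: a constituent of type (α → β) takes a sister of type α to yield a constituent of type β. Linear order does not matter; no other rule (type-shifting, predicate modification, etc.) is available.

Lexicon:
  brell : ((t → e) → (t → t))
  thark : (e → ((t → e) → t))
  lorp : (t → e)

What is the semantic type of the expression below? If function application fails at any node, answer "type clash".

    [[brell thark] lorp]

type clash

[brell thark]: ((t → e) → (t → t)) and (e → ((t → e) → t)) cannot combine by function application — type clash.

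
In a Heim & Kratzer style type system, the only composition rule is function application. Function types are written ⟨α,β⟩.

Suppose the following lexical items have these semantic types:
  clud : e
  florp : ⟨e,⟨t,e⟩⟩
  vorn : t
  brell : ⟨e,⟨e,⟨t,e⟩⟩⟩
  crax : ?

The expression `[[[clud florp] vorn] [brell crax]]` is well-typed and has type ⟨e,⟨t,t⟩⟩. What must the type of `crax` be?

For [[[clud florp] vorn] [brell crax]] to have type ⟨e,⟨t,t⟩⟩ with [[clud florp] vorn] of type e, [brell crax] must be the function: [brell crax] : ⟨e,⟨e,⟨t,t⟩⟩⟩.
For [brell crax] to have type ⟨e,⟨e,⟨t,t⟩⟩⟩ with brell of type ⟨e,⟨e,⟨t,e⟩⟩⟩, crax must be the function: crax : ⟨⟨e,⟨e,⟨t,e⟩⟩⟩,⟨e,⟨e,⟨t,t⟩⟩⟩⟩.

⟨⟨e,⟨e,⟨t,e⟩⟩⟩,⟨e,⟨e,⟨t,t⟩⟩⟩⟩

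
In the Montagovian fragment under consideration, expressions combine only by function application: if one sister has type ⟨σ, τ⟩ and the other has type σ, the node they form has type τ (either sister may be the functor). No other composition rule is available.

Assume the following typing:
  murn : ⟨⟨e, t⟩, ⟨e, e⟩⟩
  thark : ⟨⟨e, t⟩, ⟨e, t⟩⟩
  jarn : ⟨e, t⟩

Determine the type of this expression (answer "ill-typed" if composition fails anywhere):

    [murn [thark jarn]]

[thark jarn]: ⟨⟨e, t⟩, ⟨e, t⟩⟩ applied to ⟨e, t⟩ yields ⟨e, t⟩.
[murn [thark jarn]]: ⟨⟨e, t⟩, ⟨e, e⟩⟩ applied to ⟨e, t⟩ yields ⟨e, e⟩.

⟨e, e⟩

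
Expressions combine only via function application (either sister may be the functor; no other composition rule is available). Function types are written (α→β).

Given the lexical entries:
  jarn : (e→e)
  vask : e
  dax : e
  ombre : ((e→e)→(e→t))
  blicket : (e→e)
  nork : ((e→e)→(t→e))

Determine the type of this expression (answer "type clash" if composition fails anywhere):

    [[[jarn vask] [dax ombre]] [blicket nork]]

[jarn vask]: jarn is (e→e), vask is e; result e.
[dax ombre]: e and ((e→e)→(e→t)) cannot combine by function application — type clash.

type clash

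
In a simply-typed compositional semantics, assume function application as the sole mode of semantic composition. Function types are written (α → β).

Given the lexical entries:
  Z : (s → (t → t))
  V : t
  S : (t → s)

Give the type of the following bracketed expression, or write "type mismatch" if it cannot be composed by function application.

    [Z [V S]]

(t → t)

At [V S], S : (t → s) takes V : t, giving s.
At [Z [V S]], Z : (s → (t → t)) takes [V S] : s, giving (t → t).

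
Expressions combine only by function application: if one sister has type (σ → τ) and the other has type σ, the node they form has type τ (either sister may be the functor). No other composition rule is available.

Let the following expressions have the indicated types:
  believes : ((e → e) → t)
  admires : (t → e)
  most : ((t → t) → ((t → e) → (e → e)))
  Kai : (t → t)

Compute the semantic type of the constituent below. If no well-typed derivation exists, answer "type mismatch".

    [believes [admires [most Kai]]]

t

[most Kai]: functor most : ((t → t) → ((t → e) → (e → e))), argument Kai : (t → t); result ((t → e) → (e → e)).
[admires [most Kai]]: functor [most Kai] : ((t → e) → (e → e)), argument admires : (t → e); result (e → e).
[believes [admires [most Kai]]]: functor believes : ((e → e) → t), argument [admires [most Kai]] : (e → e); result t.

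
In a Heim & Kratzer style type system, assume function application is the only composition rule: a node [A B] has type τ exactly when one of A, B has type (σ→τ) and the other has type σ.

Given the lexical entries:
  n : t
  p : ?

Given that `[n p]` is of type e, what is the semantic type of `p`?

At [n p] (required: e): n is t, which is not a function with range e; hence p is the functor — type (t→e).

(t→e)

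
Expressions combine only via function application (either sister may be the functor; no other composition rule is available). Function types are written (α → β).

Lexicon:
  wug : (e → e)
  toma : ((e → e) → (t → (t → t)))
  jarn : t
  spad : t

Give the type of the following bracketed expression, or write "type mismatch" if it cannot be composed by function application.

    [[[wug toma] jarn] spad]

[wug toma]: ((e → e) → (t → (t → t))) applied to (e → e) yields (t → (t → t)).
[[wug toma] jarn]: (t → (t → t)) applied to t yields (t → t).
[[[wug toma] jarn] spad]: (t → t) applied to t yields t.

t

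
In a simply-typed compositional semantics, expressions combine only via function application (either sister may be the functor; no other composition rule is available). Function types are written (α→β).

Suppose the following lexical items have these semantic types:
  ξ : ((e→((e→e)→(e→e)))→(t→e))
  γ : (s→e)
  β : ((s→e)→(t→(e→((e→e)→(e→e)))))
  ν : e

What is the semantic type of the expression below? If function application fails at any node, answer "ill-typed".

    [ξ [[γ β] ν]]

[γ β]: β is ((s→e)→(t→(e→((e→e)→(e→e))))), γ is (s→e); result (t→(e→((e→e)→(e→e)))).
[[γ β] ν]: (t→(e→((e→e)→(e→e)))) with e — neither is a function whose domain matches the other; composition fails here.

ill-typed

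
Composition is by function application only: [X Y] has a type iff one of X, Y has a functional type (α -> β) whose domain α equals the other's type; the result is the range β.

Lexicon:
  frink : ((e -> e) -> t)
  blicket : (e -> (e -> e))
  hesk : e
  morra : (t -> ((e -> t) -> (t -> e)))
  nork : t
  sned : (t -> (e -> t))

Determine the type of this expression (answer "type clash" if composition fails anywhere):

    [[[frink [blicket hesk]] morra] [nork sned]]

[blicket hesk]: blicket is (e -> (e -> e)), hesk is e; result (e -> e).
[frink [blicket hesk]]: frink is ((e -> e) -> t), [blicket hesk] is (e -> e); result t.
[[frink [blicket hesk]] morra]: morra is (t -> ((e -> t) -> (t -> e))), [frink [blicket hesk]] is t; result ((e -> t) -> (t -> e)).
[nork sned]: sned is (t -> (e -> t)), nork is t; result (e -> t).
[[[frink [blicket hesk]] morra] [nork sned]]: [[frink [blicket hesk]] morra] is ((e -> t) -> (t -> e)), [nork sned] is (e -> t); result (t -> e).

(t -> e)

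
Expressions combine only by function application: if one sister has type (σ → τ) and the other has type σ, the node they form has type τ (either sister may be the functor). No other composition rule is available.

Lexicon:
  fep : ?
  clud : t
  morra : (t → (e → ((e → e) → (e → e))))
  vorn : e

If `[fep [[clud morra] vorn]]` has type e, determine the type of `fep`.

(((e → e) → (e → e)) → e)

[fep [[clud morra] vorn]] is required to be e. [[clud morra] vorn] : ((e → e) → (e → e)) cannot yield e as functor, so fep : (((e → e) → (e → e)) → e).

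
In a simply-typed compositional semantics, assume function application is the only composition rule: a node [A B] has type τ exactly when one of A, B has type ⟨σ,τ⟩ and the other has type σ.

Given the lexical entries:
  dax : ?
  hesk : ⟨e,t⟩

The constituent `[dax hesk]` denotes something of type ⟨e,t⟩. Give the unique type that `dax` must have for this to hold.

[dax hesk] must have type ⟨e,t⟩. The sister hesk has type ⟨e,t⟩; that is not a function onto ⟨e,t⟩, so dax must be the functor, of type ⟨⟨e,t⟩,⟨e,t⟩⟩.

⟨⟨e,t⟩,⟨e,t⟩⟩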